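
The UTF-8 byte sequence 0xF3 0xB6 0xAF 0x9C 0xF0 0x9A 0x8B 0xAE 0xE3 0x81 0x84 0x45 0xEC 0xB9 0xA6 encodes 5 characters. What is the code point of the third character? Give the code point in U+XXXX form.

U+3044

Offset 0: leading byte 0xF3 = 11110011 → 4-byte char #1 = F3 B6 AF 9C.
Offset 4: leading byte 0xF0 = 11110000 → 4-byte char #2 = F0 9A 8B AE.
Offset 8: leading byte 0xE3 = 11100011 → 3-byte char #3 = E3 81 84.
Leading byte 0xE3 = 11100011 matches 1110xxxx → 3-byte sequence.
Byte 1: 0xE3 = 11100011, payload 0011 (4 bits).
Byte 2: 0x81 = 10000001 (10xxxxxx ✓), payload 000001.
Byte 3: 0x84 = 10000100 (10xxxxxx ✓), payload 000100.
Concatenate: 0011000001000100 = 0x3044 (16 bits → U+3044).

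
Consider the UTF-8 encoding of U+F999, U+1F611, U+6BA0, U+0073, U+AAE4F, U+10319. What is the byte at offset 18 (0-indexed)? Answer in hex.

0x99

U+F999 → 3-byte form EF A6 99 at offsets 0–2.
U+1F611 → 4-byte form F0 9F 98 91 at offsets 3–6.
U+6BA0 → 3-byte form E6 AE A0 at offsets 7–9.
U+0073 → 1-byte form 73 at offsets 10–10.
U+AAE4F → 4-byte form F2 AA B9 8F at offsets 11–14.
U+10319 → 4-byte form F0 90 8C 99 at offsets 15–18.
Offset 18 falls in char 6's range; it's byte 4 of F0 90 8C 99 = 0x99.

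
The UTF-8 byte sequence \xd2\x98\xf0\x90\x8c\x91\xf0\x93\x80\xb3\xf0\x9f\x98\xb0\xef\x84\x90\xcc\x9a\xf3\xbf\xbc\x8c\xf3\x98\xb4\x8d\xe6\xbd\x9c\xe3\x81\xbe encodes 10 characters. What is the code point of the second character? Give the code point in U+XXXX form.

Offset 0: leading byte 0xD2 = 11010010 → 2-byte char #1 = D2 98.
Offset 2: leading byte 0xF0 = 11110000 → 4-byte char #2 = F0 90 8C 91.
Leading byte 0xF0 = 11110000 matches 11110xxx → 4-byte sequence.
Byte 1: 0xF0 = 11110000, payload 000 (3 bits).
Byte 2: 0x90 = 10010000 (10xxxxxx ✓), payload 010000.
Byte 3: 0x8C = 10001100 (10xxxxxx ✓), payload 001100.
Byte 4: 0x91 = 10010001 (10xxxxxx ✓), payload 010001.
Concatenate: 000010000001100010001 = 0x10311 (21 bits → U+10311).

U+10311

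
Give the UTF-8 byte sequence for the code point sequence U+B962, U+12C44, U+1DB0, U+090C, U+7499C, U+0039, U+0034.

EB A5 A2 F0 92 B1 84 E1 B6 B0 E0 A4 8C F1 B4 A6 9C 39 34

U+B962: 3-byte form → EB A5 A2.
U+12C44: 4-byte form → F0 92 B1 84.
U+1DB0: 3-byte form → E1 B6 B0.
U+090C: 3-byte form → E0 A4 8C.
U+7499C: 4-byte form → F1 B4 A6 9C.
U+0039: 1-byte form → 39.
U+0034: 1-byte form → 34.
Concatenated (19 bytes): EB A5 A2 F0 92 B1 84 E1 B6 B0 E0 A4 8C F1 B4 A6 9C 39 34.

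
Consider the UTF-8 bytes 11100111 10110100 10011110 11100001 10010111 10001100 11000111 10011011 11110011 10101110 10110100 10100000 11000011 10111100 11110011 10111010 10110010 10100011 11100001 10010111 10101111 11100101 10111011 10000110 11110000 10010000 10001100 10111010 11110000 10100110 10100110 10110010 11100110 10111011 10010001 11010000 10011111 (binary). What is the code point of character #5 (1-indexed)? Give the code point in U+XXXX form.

U+00FC

Offset 0: leading byte 0xE7 = 11100111 → 3-byte char #1 = E7 B4 9E.
Offset 3: leading byte 0xE1 = 11100001 → 3-byte char #2 = E1 97 8C.
Offset 6: leading byte 0xC7 = 11000111 → 2-byte char #3 = C7 9B.
Offset 8: leading byte 0xF3 = 11110011 → 4-byte char #4 = F3 AE B4 A0.
Offset 12: leading byte 0xC3 = 11000011 → 2-byte char #5 = C3 BC.
Leading byte 0xC3 = 11000011 matches 110xxxxx → 2-byte sequence.
Byte 1: 0xC3 = 11000011, payload 00011 (5 bits).
Byte 2: 0xBC = 10111100 (10xxxxxx ✓), payload 111100.
Concatenate: 00011111100 = 0xFC (11 bits → U+00FC).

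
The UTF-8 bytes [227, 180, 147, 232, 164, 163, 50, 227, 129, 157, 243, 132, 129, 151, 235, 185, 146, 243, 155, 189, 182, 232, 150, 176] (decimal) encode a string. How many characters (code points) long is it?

Byte at offset 0: 0xE3 = 11100011 → 3-byte char (#1). Advance 3.
Byte at offset 3: 0xE8 = 11101000 → 3-byte char (#2). Advance 3.
Byte at offset 6: 0x32 = 00110010 → 1-byte char (#3). Advance 1.
Byte at offset 7: 0xE3 = 11100011 → 3-byte char (#4). Advance 3.
Byte at offset 10: 0xF3 = 11110011 → 4-byte char (#5). Advance 4.
Byte at offset 14: 0xEB = 11101011 → 3-byte char (#6). Advance 3.
Byte at offset 17: 0xF3 = 11110011 → 4-byte char (#7). Advance 4.
Byte at offset 21: 0xE8 = 11101000 → 3-byte char (#8). Advance 3.
Reached end at offset 24 after 8 code points.

8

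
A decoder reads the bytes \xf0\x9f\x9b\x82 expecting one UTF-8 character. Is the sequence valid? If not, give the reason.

Leading byte 0xF0 = 11110000 → 4-byte form.
Continuation bytes 0x9F=10011111, 0x9B=10011011, 0x82=10000010 all match 10xxxxxx.
Decoded value 0x1F6C2 is ≥ 0x10000 (shortest form) and not a surrogate.

valid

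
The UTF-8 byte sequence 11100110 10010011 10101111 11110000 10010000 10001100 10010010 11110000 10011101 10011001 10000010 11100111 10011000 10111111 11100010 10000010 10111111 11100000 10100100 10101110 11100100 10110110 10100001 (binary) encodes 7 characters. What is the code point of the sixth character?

U+092E

Offset 0: leading byte 0xE6 = 11100110 → 3-byte char #1 = E6 93 AF.
Offset 3: leading byte 0xF0 = 11110000 → 4-byte char #2 = F0 90 8C 92.
Offset 7: leading byte 0xF0 = 11110000 → 4-byte char #3 = F0 9D 99 82.
Offset 11: leading byte 0xE7 = 11100111 → 3-byte char #4 = E7 98 BF.
Offset 14: leading byte 0xE2 = 11100010 → 3-byte char #5 = E2 82 BF.
Offset 17: leading byte 0xE0 = 11100000 → 3-byte char #6 = E0 A4 AE.
Leading byte 0xE0 = 11100000 matches 1110xxxx → 3-byte sequence.
Byte 1: 0xE0 = 11100000, payload 0000 (4 bits).
Byte 2: 0xA4 = 10100100 (10xxxxxx ✓), payload 100100.
Byte 3: 0xAE = 10101110 (10xxxxxx ✓), payload 101110.
Concatenate: 0000100100101110 = 0x92E (16 bits → U+092E).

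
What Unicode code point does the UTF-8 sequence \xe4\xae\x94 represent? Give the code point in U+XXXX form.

U+4B94

Leading byte 0xE4 = 11100100 matches 1110xxxx → 3-byte sequence.
Byte 1: 0xE4 = 11100100, payload 0100 (4 bits).
Byte 2: 0xAE = 10101110 (10xxxxxx ✓), payload 101110.
Byte 3: 0x94 = 10010100 (10xxxxxx ✓), payload 010100.
Concatenate: 0100101110010100 = 0x4B94 (16 bits → U+4B94).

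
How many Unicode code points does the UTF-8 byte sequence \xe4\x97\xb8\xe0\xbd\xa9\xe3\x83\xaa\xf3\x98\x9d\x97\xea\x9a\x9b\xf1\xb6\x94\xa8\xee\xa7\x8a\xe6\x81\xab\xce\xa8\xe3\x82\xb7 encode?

Byte at offset 0: 0xE4 = 11100100 → 3-byte char (#1). Advance 3.
Byte at offset 3: 0xE0 = 11100000 → 3-byte char (#2). Advance 3.
Byte at offset 6: 0xE3 = 11100011 → 3-byte char (#3). Advance 3.
Byte at offset 9: 0xF3 = 11110011 → 4-byte char (#4). Advance 4.
Byte at offset 13: 0xEA = 11101010 → 3-byte char (#5). Advance 3.
Byte at offset 16: 0xF1 = 11110001 → 4-byte char (#6). Advance 4.
Byte at offset 20: 0xEE = 11101110 → 3-byte char (#7). Advance 3.
Byte at offset 23: 0xE6 = 11100110 → 3-byte char (#8). Advance 3.
Byte at offset 26: 0xCE = 11001110 → 2-byte char (#9). Advance 2.
Byte at offset 28: 0xE3 = 11100011 → 3-byte char (#10). Advance 3.
Reached end at offset 31 after 10 code points.

10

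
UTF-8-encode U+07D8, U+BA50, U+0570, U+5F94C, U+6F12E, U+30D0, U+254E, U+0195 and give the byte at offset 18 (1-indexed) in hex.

1-indexed offset 18 is 0-indexed offset 17.
U+07D8 → 2-byte form DF 98 at offsets 0–1.
U+BA50 → 3-byte form EB A9 90 at offsets 2–4.
U+0570 → 2-byte form D5 B0 at offsets 5–6.
U+5F94C → 4-byte form F1 9F A5 8C at offsets 7–10.
U+6F12E → 4-byte form F1 AF 84 AE at offsets 11–14.
U+30D0 → 3-byte form E3 83 90 at offsets 15–17.
Offset 17 falls in char 6's range; it's byte 3 of E3 83 90 = 0x90.

0x90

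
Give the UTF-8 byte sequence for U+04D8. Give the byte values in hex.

U+04D8 = 0x4D8 = 1240 decimal. In range U+0080–U+07FF → 2-byte form: 110xxxxx 10xxxxxx.
Binary (11 bits): 10011011000.
Split 5+6: 10011 | 011000.
Byte 1: 11010011 = 0xD3.
Byte 2: 10011000 = 0x98.

D3 98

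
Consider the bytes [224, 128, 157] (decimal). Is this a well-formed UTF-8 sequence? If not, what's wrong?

Leading byte 0xE0 = 11100000 → 3-byte form.
Continuation bytes all match 10xxxxxx. Payload decodes to 0x1D.
But 0x1D < 0x800, the minimum for a 3-byte sequence — this is an overlong encoding.

invalid (overlong encoding)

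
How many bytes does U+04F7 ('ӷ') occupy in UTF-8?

U+04F7 = 0x4F7. UTF-8 uses 1 byte below 0x80, 2 below 0x800, 3 below 0x10000, 4 up to 0x10FFFF. 0x4F7 is in U+0080–U+07FF → 2 bytes.

2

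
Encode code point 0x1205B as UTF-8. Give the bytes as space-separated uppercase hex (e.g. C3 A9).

U+1205B = 0x1205B = 73819 decimal. In range U+10000–U+10FFFF → 4-byte form: 11110xxx 10xxxxxx 10xxxxxx 10xxxxxx.
Binary (21 bits): 000010010000001011011.
Split 3+6+6+6: 000 | 010010 | 000001 | 011011.
Byte 1: 11110000 = 0xF0.
Byte 2: 10010010 = 0x92.
Byte 3: 10000001 = 0x81.
Byte 4: 10011011 = 0x9B.

F0 92 81 9B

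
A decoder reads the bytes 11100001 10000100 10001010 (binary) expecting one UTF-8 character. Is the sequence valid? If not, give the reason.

Leading byte 0xE1 = 11100001 → 3-byte form.
Continuation bytes 0x84=10000100, 0x8A=10001010 all match 10xxxxxx.
Decoded value 0x110A is ≥ 0x800 (shortest form) and not a surrogate.

valid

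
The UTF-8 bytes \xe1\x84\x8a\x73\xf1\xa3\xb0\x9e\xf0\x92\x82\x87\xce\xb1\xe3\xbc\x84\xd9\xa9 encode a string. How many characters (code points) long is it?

7

Byte at offset 0: 0xE1 = 11100001 → 3-byte char (#1). Advance 3.
Byte at offset 3: 0x73 = 01110011 → 1-byte char (#2). Advance 1.
Byte at offset 4: 0xF1 = 11110001 → 4-byte char (#3). Advance 4.
Byte at offset 8: 0xF0 = 11110000 → 4-byte char (#4). Advance 4.
Byte at offset 12: 0xCE = 11001110 → 2-byte char (#5). Advance 2.
Byte at offset 14: 0xE3 = 11100011 → 3-byte char (#6). Advance 3.
Byte at offset 17: 0xD9 = 11011001 → 2-byte char (#7). Advance 2.
Reached end at offset 19 after 7 code points.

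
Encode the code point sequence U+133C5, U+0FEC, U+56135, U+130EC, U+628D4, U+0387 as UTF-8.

U+133C5: 4-byte form → F0 93 8F 85.
U+0FEC: 3-byte form → E0 BF AC.
U+56135: 4-byte form → F1 96 84 B5.
U+130EC: 4-byte form → F0 93 83 AC.
U+628D4: 4-byte form → F1 A2 A3 94.
U+0387: 2-byte form → CE 87.
Concatenated (21 bytes): F0 93 8F 85 E0 BF AC F1 96 84 B5 F0 93 83 AC F1 A2 A3 94 CE 87.

F0 93 8F 85 E0 BF AC F1 96 84 B5 F0 93 83 AC F1 A2 A3 94 CE 87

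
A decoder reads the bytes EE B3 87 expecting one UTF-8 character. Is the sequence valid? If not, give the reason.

Leading byte 0xEE = 11101110 → 3-byte form.
Continuation bytes 0xB3=10110011, 0x87=10000111 all match 10xxxxxx.
Decoded value 0xECC7 is ≥ 0x800 (shortest form) and not a surrogate.

valid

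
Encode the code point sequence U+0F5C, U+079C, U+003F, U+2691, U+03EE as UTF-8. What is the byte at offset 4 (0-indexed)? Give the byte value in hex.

U+0F5C → 3-byte form E0 BD 9C at offsets 0–2.
U+079C → 2-byte form DE 9C at offsets 3–4.
Offset 4 falls in char 2's range; it's byte 2 of DE 9C = 0x9C.

0x9C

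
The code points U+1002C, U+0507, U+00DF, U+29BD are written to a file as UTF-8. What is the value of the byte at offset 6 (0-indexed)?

U+1002C → 4-byte form F0 90 80 AC at offsets 0–3.
U+0507 → 2-byte form D4 87 at offsets 4–5.
U+00DF → 2-byte form C3 9F at offsets 6–7.
Offset 6 falls in char 3's range; it's byte 1 of C3 9F = 0xC3.

0xC3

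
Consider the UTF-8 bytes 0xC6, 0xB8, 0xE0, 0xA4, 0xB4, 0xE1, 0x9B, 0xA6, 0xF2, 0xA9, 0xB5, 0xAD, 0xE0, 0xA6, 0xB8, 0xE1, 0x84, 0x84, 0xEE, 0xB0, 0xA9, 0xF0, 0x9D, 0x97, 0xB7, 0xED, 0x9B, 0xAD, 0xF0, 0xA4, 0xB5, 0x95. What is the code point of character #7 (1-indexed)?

U+EC29

Offset 0: leading byte 0xC6 = 11000110 → 2-byte char #1 = C6 B8.
Offset 2: leading byte 0xE0 = 11100000 → 3-byte char #2 = E0 A4 B4.
Offset 5: leading byte 0xE1 = 11100001 → 3-byte char #3 = E1 9B A6.
Offset 8: leading byte 0xF2 = 11110010 → 4-byte char #4 = F2 A9 B5 AD.
Offset 12: leading byte 0xE0 = 11100000 → 3-byte char #5 = E0 A6 B8.
Offset 15: leading byte 0xE1 = 11100001 → 3-byte char #6 = E1 84 84.
Offset 18: leading byte 0xEE = 11101110 → 3-byte char #7 = EE B0 A9.
Leading byte 0xEE = 11101110 matches 1110xxxx → 3-byte sequence.
Byte 1: 0xEE = 11101110, payload 1110 (4 bits).
Byte 2: 0xB0 = 10110000 (10xxxxxx ✓), payload 110000.
Byte 3: 0xA9 = 10101001 (10xxxxxx ✓), payload 101001.
Concatenate: 1110110000101001 = 0xEC29 (16 bits → U+EC29).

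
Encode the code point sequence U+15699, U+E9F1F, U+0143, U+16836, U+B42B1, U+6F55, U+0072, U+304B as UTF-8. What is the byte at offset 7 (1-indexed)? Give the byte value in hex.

0xBC

1-indexed offset 7 is 0-indexed offset 6.
U+15699 → 4-byte form F0 95 9A 99 at offsets 0–3.
U+E9F1F → 4-byte form F3 A9 BC 9F at offsets 4–7.
Offset 6 falls in char 2's range; it's byte 3 of F3 A9 BC 9F = 0xBC.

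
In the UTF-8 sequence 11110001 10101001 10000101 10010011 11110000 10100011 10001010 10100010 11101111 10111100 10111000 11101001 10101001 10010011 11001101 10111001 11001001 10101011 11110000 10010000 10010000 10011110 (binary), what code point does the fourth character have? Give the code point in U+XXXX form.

U+9A53

Offset 0: leading byte 0xF1 = 11110001 → 4-byte char #1 = F1 A9 85 93.
Offset 4: leading byte 0xF0 = 11110000 → 4-byte char #2 = F0 A3 8A A2.
Offset 8: leading byte 0xEF = 11101111 → 3-byte char #3 = EF BC B8.
Offset 11: leading byte 0xE9 = 11101001 → 3-byte char #4 = E9 A9 93.
Leading byte 0xE9 = 11101001 matches 1110xxxx → 3-byte sequence.
Byte 1: 0xE9 = 11101001, payload 1001 (4 bits).
Byte 2: 0xA9 = 10101001 (10xxxxxx ✓), payload 101001.
Byte 3: 0x93 = 10010011 (10xxxxxx ✓), payload 010011.
Concatenate: 1001101001010011 = 0x9A53 (16 bits → U+9A53).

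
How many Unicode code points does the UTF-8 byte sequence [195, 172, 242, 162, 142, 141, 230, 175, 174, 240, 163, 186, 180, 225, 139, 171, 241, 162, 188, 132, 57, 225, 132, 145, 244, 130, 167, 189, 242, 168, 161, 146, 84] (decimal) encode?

11

Byte at offset 0: 0xC3 = 11000011 → 2-byte char (#1). Advance 2.
Byte at offset 2: 0xF2 = 11110010 → 4-byte char (#2). Advance 4.
Byte at offset 6: 0xE6 = 11100110 → 3-byte char (#3). Advance 3.
Byte at offset 9: 0xF0 = 11110000 → 4-byte char (#4). Advance 4.
Byte at offset 13: 0xE1 = 11100001 → 3-byte char (#5). Advance 3.
Byte at offset 16: 0xF1 = 11110001 → 4-byte char (#6). Advance 4.
Byte at offset 20: 0x39 = 00111001 → 1-byte char (#7). Advance 1.
Byte at offset 21: 0xE1 = 11100001 → 3-byte char (#8). Advance 3.
Byte at offset 24: 0xF4 = 11110100 → 4-byte char (#9). Advance 4.
Byte at offset 28: 0xF2 = 11110010 → 4-byte char (#10). Advance 4.
Byte at offset 32: 0x54 = 01010100 → 1-byte char (#11). Advance 1.
Reached end at offset 33 after 11 code points.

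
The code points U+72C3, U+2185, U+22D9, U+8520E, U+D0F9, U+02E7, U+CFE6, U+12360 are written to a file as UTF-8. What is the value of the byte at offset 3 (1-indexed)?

1-indexed offset 3 is 0-indexed offset 2.
U+72C3 → 3-byte form E7 8B 83 at offsets 0–2.
Offset 2 falls in char 1's range; it's byte 3 of E7 8B 83 = 0x83.

0x83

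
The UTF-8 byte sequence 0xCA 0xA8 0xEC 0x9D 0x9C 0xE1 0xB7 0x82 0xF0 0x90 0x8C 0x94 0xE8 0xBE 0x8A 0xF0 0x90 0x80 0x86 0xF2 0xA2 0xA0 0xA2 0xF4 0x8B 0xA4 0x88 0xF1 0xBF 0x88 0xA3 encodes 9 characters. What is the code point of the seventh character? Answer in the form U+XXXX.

U+A2822

Offset 0: leading byte 0xCA = 11001010 → 2-byte char #1 = CA A8.
Offset 2: leading byte 0xEC = 11101100 → 3-byte char #2 = EC 9D 9C.
Offset 5: leading byte 0xE1 = 11100001 → 3-byte char #3 = E1 B7 82.
Offset 8: leading byte 0xF0 = 11110000 → 4-byte char #4 = F0 90 8C 94.
Offset 12: leading byte 0xE8 = 11101000 → 3-byte char #5 = E8 BE 8A.
Offset 15: leading byte 0xF0 = 11110000 → 4-byte char #6 = F0 90 80 86.
Offset 19: leading byte 0xF2 = 11110010 → 4-byte char #7 = F2 A2 A0 A2.
Leading byte 0xF2 = 11110010 matches 11110xxx → 4-byte sequence.
Byte 1: 0xF2 = 11110010, payload 010 (3 bits).
Byte 2: 0xA2 = 10100010 (10xxxxxx ✓), payload 100010.
Byte 3: 0xA0 = 10100000 (10xxxxxx ✓), payload 100000.
Byte 4: 0xA2 = 10100010 (10xxxxxx ✓), payload 100010.
Concatenate: 010100010100000100010 = 0xA2822 (21 bits → U+A2822).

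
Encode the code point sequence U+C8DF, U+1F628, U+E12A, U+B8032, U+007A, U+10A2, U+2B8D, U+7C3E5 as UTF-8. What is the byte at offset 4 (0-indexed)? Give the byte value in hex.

0x9F

U+C8DF → 3-byte form EC A3 9F at offsets 0–2.
U+1F628 → 4-byte form F0 9F 98 A8 at offsets 3–6.
Offset 4 falls in char 2's range; it's byte 2 of F0 9F 98 A8 = 0x9F.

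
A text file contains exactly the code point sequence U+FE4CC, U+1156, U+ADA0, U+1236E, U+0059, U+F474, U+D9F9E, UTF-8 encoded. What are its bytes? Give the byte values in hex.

F3 BE 93 8C E1 85 96 EA B6 A0 F0 92 8D AE 59 EF 91 B4 F3 99 BE 9E

U+FE4CC: 4-byte form → F3 BE 93 8C.
U+1156: 3-byte form → E1 85 96.
U+ADA0: 3-byte form → EA B6 A0.
U+1236E: 4-byte form → F0 92 8D AE.
U+0059: 1-byte form → 59.
U+F474: 3-byte form → EF 91 B4.
U+D9F9E: 4-byte form → F3 99 BE 9E.
Concatenated (22 bytes): F3 BE 93 8C E1 85 96 EA B6 A0 F0 92 8D AE 59 EF 91 B4 F3 99 BE 9E.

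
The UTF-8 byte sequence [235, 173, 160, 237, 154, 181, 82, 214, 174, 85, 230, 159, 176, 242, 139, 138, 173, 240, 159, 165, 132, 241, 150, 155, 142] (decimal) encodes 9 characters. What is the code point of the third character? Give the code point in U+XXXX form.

U+0052

Offset 0: leading byte 0xEB = 11101011 → 3-byte char #1 = EB AD A0.
Offset 3: leading byte 0xED = 11101101 → 3-byte char #2 = ED 9A B5.
Offset 6: leading byte 0x52 = 01010010 → 1-byte char #3 = 52.
Leading byte 0x52 = 01010010 matches 0xxxxxxx → 1-byte sequence.
Byte 1: 0x52 = 01010010, payload 1010010 (7 bits).
Concatenate: 1010010 = 0x52 (7 bits → U+0052).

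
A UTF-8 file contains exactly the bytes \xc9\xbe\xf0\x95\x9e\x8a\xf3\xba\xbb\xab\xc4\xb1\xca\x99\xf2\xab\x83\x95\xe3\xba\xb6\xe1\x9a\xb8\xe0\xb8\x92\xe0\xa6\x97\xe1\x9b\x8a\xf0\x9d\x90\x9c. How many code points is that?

12

Byte at offset 0: 0xC9 = 11001001 → 2-byte char (#1). Advance 2.
Byte at offset 2: 0xF0 = 11110000 → 4-byte char (#2). Advance 4.
Byte at offset 6: 0xF3 = 11110011 → 4-byte char (#3). Advance 4.
Byte at offset 10: 0xC4 = 11000100 → 2-byte char (#4). Advance 2.
Byte at offset 12: 0xCA = 11001010 → 2-byte char (#5). Advance 2.
Byte at offset 14: 0xF2 = 11110010 → 4-byte char (#6). Advance 4.
Byte at offset 18: 0xE3 = 11100011 → 3-byte char (#7). Advance 3.
Byte at offset 21: 0xE1 = 11100001 → 3-byte char (#8). Advance 3.
Byte at offset 24: 0xE0 = 11100000 → 3-byte char (#9). Advance 3.
Byte at offset 27: 0xE0 = 11100000 → 3-byte char (#10). Advance 3.
Byte at offset 30: 0xE1 = 11100001 → 3-byte char (#11). Advance 3.
Byte at offset 33: 0xF0 = 11110000 → 4-byte char (#12). Advance 4.
Reached end at offset 37 after 12 code points.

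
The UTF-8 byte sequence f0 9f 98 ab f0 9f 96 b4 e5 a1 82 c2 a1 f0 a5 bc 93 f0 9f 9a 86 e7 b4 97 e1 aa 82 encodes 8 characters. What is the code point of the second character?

Offset 0: leading byte 0xF0 = 11110000 → 4-byte char #1 = F0 9F 98 AB.
Offset 4: leading byte 0xF0 = 11110000 → 4-byte char #2 = F0 9F 96 B4.
Leading byte 0xF0 = 11110000 matches 11110xxx → 4-byte sequence.
Byte 1: 0xF0 = 11110000, payload 000 (3 bits).
Byte 2: 0x9F = 10011111 (10xxxxxx ✓), payload 011111.
Byte 3: 0x96 = 10010110 (10xxxxxx ✓), payload 010110.
Byte 4: 0xB4 = 10110100 (10xxxxxx ✓), payload 110100.
Concatenate: 000011111010110110100 = 0x1F5B4 (21 bits → U+1F5B4).

U+1F5B4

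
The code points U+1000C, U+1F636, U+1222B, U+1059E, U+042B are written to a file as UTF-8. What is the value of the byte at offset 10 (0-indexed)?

U+1000C → 4-byte form F0 90 80 8C at offsets 0–3.
U+1F636 → 4-byte form F0 9F 98 B6 at offsets 4–7.
U+1222B → 4-byte form F0 92 88 AB at offsets 8–11.
Offset 10 falls in char 3's range; it's byte 3 of F0 92 88 AB = 0x88.

0x88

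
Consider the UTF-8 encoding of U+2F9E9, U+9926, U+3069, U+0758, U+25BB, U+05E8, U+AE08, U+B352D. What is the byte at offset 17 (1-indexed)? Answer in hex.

0xA8

1-indexed offset 17 is 0-indexed offset 16.
U+2F9E9 → 4-byte form F0 AF A7 A9 at offsets 0–3.
U+9926 → 3-byte form E9 A4 A6 at offsets 4–6.
U+3069 → 3-byte form E3 81 A9 at offsets 7–9.
U+0758 → 2-byte form DD 98 at offsets 10–11.
U+25BB → 3-byte form E2 96 BB at offsets 12–14.
U+05E8 → 2-byte form D7 A8 at offsets 15–16.
Offset 16 falls in char 6's range; it's byte 2 of D7 A8 = 0xA8.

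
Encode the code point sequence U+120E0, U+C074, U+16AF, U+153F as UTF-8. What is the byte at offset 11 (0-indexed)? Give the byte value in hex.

U+120E0 → 4-byte form F0 92 83 A0 at offsets 0–3.
U+C074 → 3-byte form EC 81 B4 at offsets 4–6.
U+16AF → 3-byte form E1 9A AF at offsets 7–9.
U+153F → 3-byte form E1 94 BF at offsets 10–12.
Offset 11 falls in char 4's range; it's byte 2 of E1 94 BF = 0x94.

0x94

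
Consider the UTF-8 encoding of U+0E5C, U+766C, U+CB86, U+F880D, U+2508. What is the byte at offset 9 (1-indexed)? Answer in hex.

0x86

1-indexed offset 9 is 0-indexed offset 8.
U+0E5C → 3-byte form E0 B9 9C at offsets 0–2.
U+766C → 3-byte form E7 99 AC at offsets 3–5.
U+CB86 → 3-byte form EC AE 86 at offsets 6–8.
Offset 8 falls in char 3's range; it's byte 3 of EC AE 86 = 0x86.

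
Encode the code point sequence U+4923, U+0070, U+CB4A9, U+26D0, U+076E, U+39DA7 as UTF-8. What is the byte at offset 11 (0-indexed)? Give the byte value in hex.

0xDD

U+4923 → 3-byte form E4 A4 A3 at offsets 0–2.
U+0070 → 1-byte form 70 at offsets 3–3.
U+CB4A9 → 4-byte form F3 8B 92 A9 at offsets 4–7.
U+26D0 → 3-byte form E2 9B 90 at offsets 8–10.
U+076E → 2-byte form DD AE at offsets 11–12.
Offset 11 falls in char 5's range; it's byte 1 of DD AE = 0xDD.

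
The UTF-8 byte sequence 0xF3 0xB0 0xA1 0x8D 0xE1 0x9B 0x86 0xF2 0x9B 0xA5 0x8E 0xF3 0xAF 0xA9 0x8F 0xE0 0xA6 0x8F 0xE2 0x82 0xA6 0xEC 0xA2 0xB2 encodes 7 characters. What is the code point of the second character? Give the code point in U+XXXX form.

U+16C6

Offset 0: leading byte 0xF3 = 11110011 → 4-byte char #1 = F3 B0 A1 8D.
Offset 4: leading byte 0xE1 = 11100001 → 3-byte char #2 = E1 9B 86.
Leading byte 0xE1 = 11100001 matches 1110xxxx → 3-byte sequence.
Byte 1: 0xE1 = 11100001, payload 0001 (4 bits).
Byte 2: 0x9B = 10011011 (10xxxxxx ✓), payload 011011.
Byte 3: 0x86 = 10000110 (10xxxxxx ✓), payload 000110.
Concatenate: 0001011011000110 = 0x16C6 (16 bits → U+16C6).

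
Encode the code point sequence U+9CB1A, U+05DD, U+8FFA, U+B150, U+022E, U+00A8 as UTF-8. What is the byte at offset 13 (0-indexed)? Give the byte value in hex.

0xAE

U+9CB1A → 4-byte form F2 9C AC 9A at offsets 0–3.
U+05DD → 2-byte form D7 9D at offsets 4–5.
U+8FFA → 3-byte form E8 BF BA at offsets 6–8.
U+B150 → 3-byte form EB 85 90 at offsets 9–11.
U+022E → 2-byte form C8 AE at offsets 12–13.
Offset 13 falls in char 5's range; it's byte 2 of C8 AE = 0xAE.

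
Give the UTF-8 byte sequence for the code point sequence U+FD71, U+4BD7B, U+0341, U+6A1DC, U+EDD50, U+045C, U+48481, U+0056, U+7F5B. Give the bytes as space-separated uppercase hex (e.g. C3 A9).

U+FD71: 3-byte form → EF B5 B1.
U+4BD7B: 4-byte form → F1 8B B5 BB.
U+0341: 2-byte form → CD 81.
U+6A1DC: 4-byte form → F1 AA 87 9C.
U+EDD50: 4-byte form → F3 AD B5 90.
U+045C: 2-byte form → D1 9C.
U+48481: 4-byte form → F1 88 92 81.
U+0056: 1-byte form → 56.
U+7F5B: 3-byte form → E7 BD 9B.
Concatenated (27 bytes): EF B5 B1 F1 8B B5 BB CD 81 F1 AA 87 9C F3 AD B5 90 D1 9C F1 88 92 81 56 E7 BD 9B.

EF B5 B1 F1 8B B5 BB CD 81 F1 AA 87 9C F3 AD B5 90 D1 9C F1 88 92 81 56 E7 BD 9B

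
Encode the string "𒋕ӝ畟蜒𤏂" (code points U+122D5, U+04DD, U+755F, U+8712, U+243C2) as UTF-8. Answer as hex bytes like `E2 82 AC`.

F0 92 8B 95 D3 9D E7 95 9F E8 9C 92 F0 A4 8F 82

U+122D5: 4-byte form → F0 92 8B 95.
U+04DD: 2-byte form → D3 9D.
U+755F: 3-byte form → E7 95 9F.
U+8712: 3-byte form → E8 9C 92.
U+243C2: 4-byte form → F0 A4 8F 82.
Concatenated (16 bytes): F0 92 8B 95 D3 9D E7 95 9F E8 9C 92 F0 A4 8F 82.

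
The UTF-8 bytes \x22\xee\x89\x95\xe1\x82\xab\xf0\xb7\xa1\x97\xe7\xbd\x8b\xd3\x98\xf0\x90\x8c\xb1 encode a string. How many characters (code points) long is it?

Byte at offset 0: 0x22 = 00100010 → 1-byte char (#1). Advance 1.
Byte at offset 1: 0xEE = 11101110 → 3-byte char (#2). Advance 3.
Byte at offset 4: 0xE1 = 11100001 → 3-byte char (#3). Advance 3.
Byte at offset 7: 0xF0 = 11110000 → 4-byte char (#4). Advance 4.
Byte at offset 11: 0xE7 = 11100111 → 3-byte char (#5). Advance 3.
Byte at offset 14: 0xD3 = 11010011 → 2-byte char (#6). Advance 2.
Byte at offset 16: 0xF0 = 11110000 → 4-byte char (#7). Advance 4.
Reached end at offset 20 after 7 code points.

7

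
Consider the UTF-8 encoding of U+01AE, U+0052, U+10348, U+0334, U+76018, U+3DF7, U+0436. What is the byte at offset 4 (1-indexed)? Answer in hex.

1-indexed offset 4 is 0-indexed offset 3.
U+01AE → 2-byte form C6 AE at offsets 0–1.
U+0052 → 1-byte form 52 at offsets 2–2.
U+10348 → 4-byte form F0 90 8D 88 at offsets 3–6.
Offset 3 falls in char 3's range; it's byte 1 of F0 90 8D 88 = 0xF0.

0xF0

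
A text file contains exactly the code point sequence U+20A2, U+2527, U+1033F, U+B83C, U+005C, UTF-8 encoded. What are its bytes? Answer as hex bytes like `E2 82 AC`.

E2 82 A2 E2 94 A7 F0 90 8C BF EB A0 BC 5C

U+20A2: 3-byte form → E2 82 A2.
U+2527: 3-byte form → E2 94 A7.
U+1033F: 4-byte form → F0 90 8C BF.
U+B83C: 3-byte form → EB A0 BC.
U+005C: 1-byte form → 5C.
Concatenated (14 bytes): E2 82 A2 E2 94 A7 F0 90 8C BF EB A0 BC 5C.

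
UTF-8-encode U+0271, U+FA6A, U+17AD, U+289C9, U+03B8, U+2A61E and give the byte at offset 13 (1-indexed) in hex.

0xCE

1-indexed offset 13 is 0-indexed offset 12.
U+0271 → 2-byte form C9 B1 at offsets 0–1.
U+FA6A → 3-byte form EF A9 AA at offsets 2–4.
U+17AD → 3-byte form E1 9E AD at offsets 5–7.
U+289C9 → 4-byte form F0 A8 A7 89 at offsets 8–11.
U+03B8 → 2-byte form CE B8 at offsets 12–13.
Offset 12 falls in char 5's range; it's byte 1 of CE B8 = 0xCE.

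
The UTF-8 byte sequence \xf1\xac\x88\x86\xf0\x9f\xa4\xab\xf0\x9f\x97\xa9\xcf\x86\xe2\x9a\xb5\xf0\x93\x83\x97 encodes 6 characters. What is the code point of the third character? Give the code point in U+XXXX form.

Offset 0: leading byte 0xF1 = 11110001 → 4-byte char #1 = F1 AC 88 86.
Offset 4: leading byte 0xF0 = 11110000 → 4-byte char #2 = F0 9F A4 AB.
Offset 8: leading byte 0xF0 = 11110000 → 4-byte char #3 = F0 9F 97 A9.
Leading byte 0xF0 = 11110000 matches 11110xxx → 4-byte sequence.
Byte 1: 0xF0 = 11110000, payload 000 (3 bits).
Byte 2: 0x9F = 10011111 (10xxxxxx ✓), payload 011111.
Byte 3: 0x97 = 10010111 (10xxxxxx ✓), payload 010111.
Byte 4: 0xA9 = 10101001 (10xxxxxx ✓), payload 101001.
Concatenate: 000011111010111101001 = 0x1F5E9 (21 bits → U+1F5E9).

U+1F5E9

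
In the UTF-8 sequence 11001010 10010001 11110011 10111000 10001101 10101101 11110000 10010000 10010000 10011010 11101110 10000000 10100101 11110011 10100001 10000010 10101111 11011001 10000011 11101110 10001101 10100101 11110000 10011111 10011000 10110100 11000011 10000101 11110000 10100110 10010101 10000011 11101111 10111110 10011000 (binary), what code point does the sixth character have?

U+0643

Offset 0: leading byte 0xCA = 11001010 → 2-byte char #1 = CA 91.
Offset 2: leading byte 0xF3 = 11110011 → 4-byte char #2 = F3 B8 8D AD.
Offset 6: leading byte 0xF0 = 11110000 → 4-byte char #3 = F0 90 90 9A.
Offset 10: leading byte 0xEE = 11101110 → 3-byte char #4 = EE 80 A5.
Offset 13: leading byte 0xF3 = 11110011 → 4-byte char #5 = F3 A1 82 AF.
Offset 17: leading byte 0xD9 = 11011001 → 2-byte char #6 = D9 83.
Leading byte 0xD9 = 11011001 matches 110xxxxx → 2-byte sequence.
Byte 1: 0xD9 = 11011001, payload 11001 (5 bits).
Byte 2: 0x83 = 10000011 (10xxxxxx ✓), payload 000011.
Concatenate: 11001000011 = 0x643 (11 bits → U+0643).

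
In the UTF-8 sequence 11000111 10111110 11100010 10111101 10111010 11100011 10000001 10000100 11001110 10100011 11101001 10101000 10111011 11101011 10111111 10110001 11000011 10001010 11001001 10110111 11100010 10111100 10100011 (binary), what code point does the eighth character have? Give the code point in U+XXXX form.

Offset 0: leading byte 0xC7 = 11000111 → 2-byte char #1 = C7 BE.
Offset 2: leading byte 0xE2 = 11100010 → 3-byte char #2 = E2 BD BA.
Offset 5: leading byte 0xE3 = 11100011 → 3-byte char #3 = E3 81 84.
Offset 8: leading byte 0xCE = 11001110 → 2-byte char #4 = CE A3.
Offset 10: leading byte 0xE9 = 11101001 → 3-byte char #5 = E9 A8 BB.
Offset 13: leading byte 0xEB = 11101011 → 3-byte char #6 = EB BF B1.
Offset 16: leading byte 0xC3 = 11000011 → 2-byte char #7 = C3 8A.
Offset 18: leading byte 0xC9 = 11001001 → 2-byte char #8 = C9 B7.
Leading byte 0xC9 = 11001001 matches 110xxxxx → 2-byte sequence.
Byte 1: 0xC9 = 11001001, payload 01001 (5 bits).
Byte 2: 0xB7 = 10110111 (10xxxxxx ✓), payload 110111.
Concatenate: 01001110111 = 0x277 (11 bits → U+0277).

U+0277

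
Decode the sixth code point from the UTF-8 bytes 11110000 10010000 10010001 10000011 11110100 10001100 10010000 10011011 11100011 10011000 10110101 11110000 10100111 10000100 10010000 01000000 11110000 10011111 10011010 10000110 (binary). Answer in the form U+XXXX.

U+1F686

Offset 0: leading byte 0xF0 = 11110000 → 4-byte char #1 = F0 90 91 83.
Offset 4: leading byte 0xF4 = 11110100 → 4-byte char #2 = F4 8C 90 9B.
Offset 8: leading byte 0xE3 = 11100011 → 3-byte char #3 = E3 98 B5.
Offset 11: leading byte 0xF0 = 11110000 → 4-byte char #4 = F0 A7 84 90.
Offset 15: leading byte 0x40 = 01000000 → 1-byte char #5 = 40.
Offset 16: leading byte 0xF0 = 11110000 → 4-byte char #6 = F0 9F 9A 86.
Leading byte 0xF0 = 11110000 matches 11110xxx → 4-byte sequence.
Byte 1: 0xF0 = 11110000, payload 000 (3 bits).
Byte 2: 0x9F = 10011111 (10xxxxxx ✓), payload 011111.
Byte 3: 0x9A = 10011010 (10xxxxxx ✓), payload 011010.
Byte 4: 0x86 = 10000110 (10xxxxxx ✓), payload 000110.
Concatenate: 000011111011010000110 = 0x1F686 (21 bits → U+1F686).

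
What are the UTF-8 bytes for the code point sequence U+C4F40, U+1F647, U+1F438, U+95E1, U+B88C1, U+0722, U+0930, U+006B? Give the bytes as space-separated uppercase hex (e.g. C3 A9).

U+C4F40: 4-byte form → F3 84 BD 80.
U+1F647: 4-byte form → F0 9F 99 87.
U+1F438: 4-byte form → F0 9F 90 B8.
U+95E1: 3-byte form → E9 97 A1.
U+B88C1: 4-byte form → F2 B8 A3 81.
U+0722: 2-byte form → DC A2.
U+0930: 3-byte form → E0 A4 B0.
U+006B: 1-byte form → 6B.
Concatenated (25 bytes): F3 84 BD 80 F0 9F 99 87 F0 9F 90 B8 E9 97 A1 F2 B8 A3 81 DC A2 E0 A4 B0 6B.

F3 84 BD 80 F0 9F 99 87 F0 9F 90 B8 E9 97 A1 F2 B8 A3 81 DC A2 E0 A4 B0 6B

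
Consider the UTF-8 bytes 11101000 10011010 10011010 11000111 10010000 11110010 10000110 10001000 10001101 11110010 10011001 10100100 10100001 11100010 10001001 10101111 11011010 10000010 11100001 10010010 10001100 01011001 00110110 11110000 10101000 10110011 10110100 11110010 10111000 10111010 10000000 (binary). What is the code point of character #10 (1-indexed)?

Offset 0: leading byte 0xE8 = 11101000 → 3-byte char #1 = E8 9A 9A.
Offset 3: leading byte 0xC7 = 11000111 → 2-byte char #2 = C7 90.
Offset 5: leading byte 0xF2 = 11110010 → 4-byte char #3 = F2 86 88 8D.
Offset 9: leading byte 0xF2 = 11110010 → 4-byte char #4 = F2 99 A4 A1.
Offset 13: leading byte 0xE2 = 11100010 → 3-byte char #5 = E2 89 AF.
Offset 16: leading byte 0xDA = 11011010 → 2-byte char #6 = DA 82.
Offset 18: leading byte 0xE1 = 11100001 → 3-byte char #7 = E1 92 8C.
Offset 21: leading byte 0x59 = 01011001 → 1-byte char #8 = 59.
Offset 22: leading byte 0x36 = 00110110 → 1-byte char #9 = 36.
Offset 23: leading byte 0xF0 = 11110000 → 4-byte char #10 = F0 A8 B3 B4.
Leading byte 0xF0 = 11110000 matches 11110xxx → 4-byte sequence.
Byte 1: 0xF0 = 11110000, payload 000 (3 bits).
Byte 2: 0xA8 = 10101000 (10xxxxxx ✓), payload 101000.
Byte 3: 0xB3 = 10110011 (10xxxxxx ✓), payload 110011.
Byte 4: 0xB4 = 10110100 (10xxxxxx ✓), payload 110100.
Concatenate: 000101000110011110100 = 0x28CF4 (21 bits → U+28CF4).

U+28CF4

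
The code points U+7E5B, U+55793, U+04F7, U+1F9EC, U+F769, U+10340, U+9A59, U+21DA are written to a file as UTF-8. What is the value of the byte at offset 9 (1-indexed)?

0xB7

1-indexed offset 9 is 0-indexed offset 8.
U+7E5B → 3-byte form E7 B9 9B at offsets 0–2.
U+55793 → 4-byte form F1 95 9E 93 at offsets 3–6.
U+04F7 → 2-byte form D3 B7 at offsets 7–8.
Offset 8 falls in char 3's range; it's byte 2 of D3 B7 = 0xB7.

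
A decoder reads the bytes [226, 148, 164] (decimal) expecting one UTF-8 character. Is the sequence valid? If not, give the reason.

valid

Leading byte 0xE2 = 11100010 → 3-byte form.
Continuation bytes 0x94=10010100, 0xA4=10100100 all match 10xxxxxx.
Decoded value 0x2524 is ≥ 0x800 (shortest form) and not a surrogate.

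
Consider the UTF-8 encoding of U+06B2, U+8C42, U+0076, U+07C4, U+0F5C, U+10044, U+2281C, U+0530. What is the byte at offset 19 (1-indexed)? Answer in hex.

1-indexed offset 19 is 0-indexed offset 18.
U+06B2 → 2-byte form DA B2 at offsets 0–1.
U+8C42 → 3-byte form E8 B1 82 at offsets 2–4.
U+0076 → 1-byte form 76 at offsets 5–5.
U+07C4 → 2-byte form DF 84 at offsets 6–7.
U+0F5C → 3-byte form E0 BD 9C at offsets 8–10.
U+10044 → 4-byte form F0 90 81 84 at offsets 11–14.
U+2281C → 4-byte form F0 A2 A0 9C at offsets 15–18.
Offset 18 falls in char 7's range; it's byte 4 of F0 A2 A0 9C = 0x9C.

0x9C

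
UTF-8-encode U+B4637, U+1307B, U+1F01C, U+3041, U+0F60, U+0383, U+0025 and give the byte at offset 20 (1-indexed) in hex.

0x83

1-indexed offset 20 is 0-indexed offset 19.
U+B4637 → 4-byte form F2 B4 98 B7 at offsets 0–3.
U+1307B → 4-byte form F0 93 81 BB at offsets 4–7.
U+1F01C → 4-byte form F0 9F 80 9C at offsets 8–11.
U+3041 → 3-byte form E3 81 81 at offsets 12–14.
U+0F60 → 3-byte form E0 BD A0 at offsets 15–17.
U+0383 → 2-byte form CE 83 at offsets 18–19.
Offset 19 falls in char 6's range; it's byte 2 of CE 83 = 0x83.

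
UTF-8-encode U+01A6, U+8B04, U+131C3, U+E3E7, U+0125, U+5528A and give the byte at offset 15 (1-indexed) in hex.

0xF1

1-indexed offset 15 is 0-indexed offset 14.
U+01A6 → 2-byte form C6 A6 at offsets 0–1.
U+8B04 → 3-byte form E8 AC 84 at offsets 2–4.
U+131C3 → 4-byte form F0 93 87 83 at offsets 5–8.
U+E3E7 → 3-byte form EE 8F A7 at offsets 9–11.
U+0125 → 2-byte form C4 A5 at offsets 12–13.
U+5528A → 4-byte form F1 95 8A 8A at offsets 14–17.
Offset 14 falls in char 6's range; it's byte 1 of F1 95 8A 8A = 0xF1.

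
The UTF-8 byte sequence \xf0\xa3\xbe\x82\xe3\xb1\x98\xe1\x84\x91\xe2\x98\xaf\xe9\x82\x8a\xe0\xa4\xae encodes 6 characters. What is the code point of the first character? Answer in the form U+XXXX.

U+23F82

Offset 0: leading byte 0xF0 = 11110000 → 4-byte char #1 = F0 A3 BE 82.
Leading byte 0xF0 = 11110000 matches 11110xxx → 4-byte sequence.
Byte 1: 0xF0 = 11110000, payload 000 (3 bits).
Byte 2: 0xA3 = 10100011 (10xxxxxx ✓), payload 100011.
Byte 3: 0xBE = 10111110 (10xxxxxx ✓), payload 111110.
Byte 4: 0x82 = 10000010 (10xxxxxx ✓), payload 000010.
Concatenate: 000100011111110000010 = 0x23F82 (21 bits → U+23F82).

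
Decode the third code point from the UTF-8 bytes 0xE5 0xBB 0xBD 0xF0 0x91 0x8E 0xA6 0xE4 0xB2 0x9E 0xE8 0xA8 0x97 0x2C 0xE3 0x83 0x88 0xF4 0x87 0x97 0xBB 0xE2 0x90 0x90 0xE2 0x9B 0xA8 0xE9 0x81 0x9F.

U+4C9E

Offset 0: leading byte 0xE5 = 11100101 → 3-byte char #1 = E5 BB BD.
Offset 3: leading byte 0xF0 = 11110000 → 4-byte char #2 = F0 91 8E A6.
Offset 7: leading byte 0xE4 = 11100100 → 3-byte char #3 = E4 B2 9E.
Leading byte 0xE4 = 11100100 matches 1110xxxx → 3-byte sequence.
Byte 1: 0xE4 = 11100100, payload 0100 (4 bits).
Byte 2: 0xB2 = 10110010 (10xxxxxx ✓), payload 110010.
Byte 3: 0x9E = 10011110 (10xxxxxx ✓), payload 011110.
Concatenate: 0100110010011110 = 0x4C9E (16 bits → U+4C9E).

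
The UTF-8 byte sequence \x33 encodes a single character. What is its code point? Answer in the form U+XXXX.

U+0033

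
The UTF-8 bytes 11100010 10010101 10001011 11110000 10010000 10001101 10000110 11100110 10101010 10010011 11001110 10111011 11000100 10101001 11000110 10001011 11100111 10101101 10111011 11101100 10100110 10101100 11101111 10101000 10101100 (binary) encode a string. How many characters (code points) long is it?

9

Byte at offset 0: 0xE2 = 11100010 → 3-byte char (#1). Advance 3.
Byte at offset 3: 0xF0 = 11110000 → 4-byte char (#2). Advance 4.
Byte at offset 7: 0xE6 = 11100110 → 3-byte char (#3). Advance 3.
Byte at offset 10: 0xCE = 11001110 → 2-byte char (#4). Advance 2.
Byte at offset 12: 0xC4 = 11000100 → 2-byte char (#5). Advance 2.
Byte at offset 14: 0xC6 = 11000110 → 2-byte char (#6). Advance 2.
Byte at offset 16: 0xE7 = 11100111 → 3-byte char (#7). Advance 3.
Byte at offset 19: 0xEC = 11101100 → 3-byte char (#8). Advance 3.
Byte at offset 22: 0xEF = 11101111 → 3-byte char (#9). Advance 3.
Reached end at offset 25 after 9 code points.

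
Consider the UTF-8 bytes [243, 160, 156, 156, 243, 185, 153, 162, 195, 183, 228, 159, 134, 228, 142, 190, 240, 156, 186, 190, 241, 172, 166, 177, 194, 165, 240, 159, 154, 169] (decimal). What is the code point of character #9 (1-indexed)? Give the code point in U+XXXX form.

Offset 0: leading byte 0xF3 = 11110011 → 4-byte char #1 = F3 A0 9C 9C.
Offset 4: leading byte 0xF3 = 11110011 → 4-byte char #2 = F3 B9 99 A2.
Offset 8: leading byte 0xC3 = 11000011 → 2-byte char #3 = C3 B7.
Offset 10: leading byte 0xE4 = 11100100 → 3-byte char #4 = E4 9F 86.
Offset 13: leading byte 0xE4 = 11100100 → 3-byte char #5 = E4 8E BE.
Offset 16: leading byte 0xF0 = 11110000 → 4-byte char #6 = F0 9C BA BE.
Offset 20: leading byte 0xF1 = 11110001 → 4-byte char #7 = F1 AC A6 B1.
Offset 24: leading byte 0xC2 = 11000010 → 2-byte char #8 = C2 A5.
Offset 26: leading byte 0xF0 = 11110000 → 4-byte char #9 = F0 9F 9A A9.
Leading byte 0xF0 = 11110000 matches 11110xxx → 4-byte sequence.
Byte 1: 0xF0 = 11110000, payload 000 (3 bits).
Byte 2: 0x9F = 10011111 (10xxxxxx ✓), payload 011111.
Byte 3: 0x9A = 10011010 (10xxxxxx ✓), payload 011010.
Byte 4: 0xA9 = 10101001 (10xxxxxx ✓), payload 101001.
Concatenate: 000011111011010101001 = 0x1F6A9 (21 bits → U+1F6A9).

U+1F6A9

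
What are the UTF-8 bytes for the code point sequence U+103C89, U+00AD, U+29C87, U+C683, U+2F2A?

F4 83 B2 89 C2 AD F0 A9 B2 87 EC 9A 83 E2 BC AA

U+103C89: 4-byte form → F4 83 B2 89.
U+00AD: 2-byte form → C2 AD.
U+29C87: 4-byte form → F0 A9 B2 87.
U+C683: 3-byte form → EC 9A 83.
U+2F2A: 3-byte form → E2 BC AA.
Concatenated (16 bytes): F4 83 B2 89 C2 AD F0 A9 B2 87 EC 9A 83 E2 BC AA.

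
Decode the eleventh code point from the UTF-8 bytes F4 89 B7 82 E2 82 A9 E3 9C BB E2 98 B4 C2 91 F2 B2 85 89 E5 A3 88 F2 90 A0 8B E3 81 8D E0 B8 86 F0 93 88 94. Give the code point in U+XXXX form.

U+13214

Offset 0: leading byte 0xF4 = 11110100 → 4-byte char #1 = F4 89 B7 82.
Offset 4: leading byte 0xE2 = 11100010 → 3-byte char #2 = E2 82 A9.
Offset 7: leading byte 0xE3 = 11100011 → 3-byte char #3 = E3 9C BB.
Offset 10: leading byte 0xE2 = 11100010 → 3-byte char #4 = E2 98 B4.
Offset 13: leading byte 0xC2 = 11000010 → 2-byte char #5 = C2 91.
Offset 15: leading byte 0xF2 = 11110010 → 4-byte char #6 = F2 B2 85 89.
Offset 19: leading byte 0xE5 = 11100101 → 3-byte char #7 = E5 A3 88.
Offset 22: leading byte 0xF2 = 11110010 → 4-byte char #8 = F2 90 A0 8B.
Offset 26: leading byte 0xE3 = 11100011 → 3-byte char #9 = E3 81 8D.
Offset 29: leading byte 0xE0 = 11100000 → 3-byte char #10 = E0 B8 86.
Offset 32: leading byte 0xF0 = 11110000 → 4-byte char #11 = F0 93 88 94.
Leading byte 0xF0 = 11110000 matches 11110xxx → 4-byte sequence.
Byte 1: 0xF0 = 11110000, payload 000 (3 bits).
Byte 2: 0x93 = 10010011 (10xxxxxx ✓), payload 010011.
Byte 3: 0x88 = 10001000 (10xxxxxx ✓), payload 001000.
Byte 4: 0x94 = 10010100 (10xxxxxx ✓), payload 010100.
Concatenate: 000010011001000010100 = 0x13214 (21 bits → U+13214).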